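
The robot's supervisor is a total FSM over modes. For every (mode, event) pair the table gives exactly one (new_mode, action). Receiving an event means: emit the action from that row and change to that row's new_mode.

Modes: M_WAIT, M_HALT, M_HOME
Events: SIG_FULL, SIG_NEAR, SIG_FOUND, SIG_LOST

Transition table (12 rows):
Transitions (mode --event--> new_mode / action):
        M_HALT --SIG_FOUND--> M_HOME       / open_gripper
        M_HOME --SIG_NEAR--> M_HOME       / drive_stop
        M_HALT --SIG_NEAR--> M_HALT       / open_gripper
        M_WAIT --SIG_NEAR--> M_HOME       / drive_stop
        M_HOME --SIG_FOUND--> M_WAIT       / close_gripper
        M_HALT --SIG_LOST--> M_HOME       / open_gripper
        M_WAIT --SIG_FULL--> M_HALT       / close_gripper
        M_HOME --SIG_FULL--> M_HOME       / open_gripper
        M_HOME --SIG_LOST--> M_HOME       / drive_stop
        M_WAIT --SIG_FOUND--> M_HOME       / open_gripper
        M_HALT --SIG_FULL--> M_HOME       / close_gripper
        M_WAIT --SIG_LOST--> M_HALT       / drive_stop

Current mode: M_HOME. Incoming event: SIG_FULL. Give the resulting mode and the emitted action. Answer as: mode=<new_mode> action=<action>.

current mode = M_HOME; filter table to that mode:
  (M_HOME, SIG_NEAR) → (M_HOME, drive_stop)
  (M_HOME, SIG_FOUND) → (M_WAIT, close_gripper)
  (M_HOME, SIG_FULL) → (M_HOME, open_gripper)  ← event matches
  (M_HOME, SIG_LOST) → (M_HOME, drive_stop)
event = SIG_FULL selects (M_HOME, open_gripper)

mode=M_HOME action=open_gripper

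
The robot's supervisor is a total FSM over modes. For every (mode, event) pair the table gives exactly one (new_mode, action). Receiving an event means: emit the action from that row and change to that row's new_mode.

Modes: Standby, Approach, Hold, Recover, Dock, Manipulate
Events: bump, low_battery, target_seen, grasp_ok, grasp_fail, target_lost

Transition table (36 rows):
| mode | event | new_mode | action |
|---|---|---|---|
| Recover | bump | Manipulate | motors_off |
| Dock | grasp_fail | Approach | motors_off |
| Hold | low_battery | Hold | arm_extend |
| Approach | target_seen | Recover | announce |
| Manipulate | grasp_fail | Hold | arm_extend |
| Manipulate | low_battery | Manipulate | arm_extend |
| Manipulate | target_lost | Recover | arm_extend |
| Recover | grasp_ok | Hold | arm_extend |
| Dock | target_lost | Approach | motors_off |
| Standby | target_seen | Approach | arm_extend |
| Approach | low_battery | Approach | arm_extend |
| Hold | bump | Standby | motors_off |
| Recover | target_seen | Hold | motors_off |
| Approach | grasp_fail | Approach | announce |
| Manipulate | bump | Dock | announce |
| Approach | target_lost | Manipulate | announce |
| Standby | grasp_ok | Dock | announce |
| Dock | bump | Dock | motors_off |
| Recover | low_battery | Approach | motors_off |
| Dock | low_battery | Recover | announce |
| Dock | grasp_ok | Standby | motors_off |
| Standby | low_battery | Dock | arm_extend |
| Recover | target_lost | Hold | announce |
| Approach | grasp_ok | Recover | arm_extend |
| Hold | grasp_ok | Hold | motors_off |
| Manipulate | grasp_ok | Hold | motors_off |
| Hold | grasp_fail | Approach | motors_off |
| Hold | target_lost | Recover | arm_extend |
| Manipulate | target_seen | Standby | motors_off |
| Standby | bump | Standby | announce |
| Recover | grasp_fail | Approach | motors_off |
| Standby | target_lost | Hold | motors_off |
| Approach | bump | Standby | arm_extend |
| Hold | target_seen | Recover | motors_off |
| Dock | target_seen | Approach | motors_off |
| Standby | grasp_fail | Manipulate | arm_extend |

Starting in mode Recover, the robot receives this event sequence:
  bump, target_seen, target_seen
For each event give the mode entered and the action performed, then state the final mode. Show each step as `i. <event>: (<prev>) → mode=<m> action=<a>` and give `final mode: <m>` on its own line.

final mode: Approach

1. bump: (Recover) → mode=Manipulate action=motors_off
2. target_seen: (Manipulate) → mode=Standby action=motors_off
3. target_seen: (Standby) → mode=Approach action=arm_extend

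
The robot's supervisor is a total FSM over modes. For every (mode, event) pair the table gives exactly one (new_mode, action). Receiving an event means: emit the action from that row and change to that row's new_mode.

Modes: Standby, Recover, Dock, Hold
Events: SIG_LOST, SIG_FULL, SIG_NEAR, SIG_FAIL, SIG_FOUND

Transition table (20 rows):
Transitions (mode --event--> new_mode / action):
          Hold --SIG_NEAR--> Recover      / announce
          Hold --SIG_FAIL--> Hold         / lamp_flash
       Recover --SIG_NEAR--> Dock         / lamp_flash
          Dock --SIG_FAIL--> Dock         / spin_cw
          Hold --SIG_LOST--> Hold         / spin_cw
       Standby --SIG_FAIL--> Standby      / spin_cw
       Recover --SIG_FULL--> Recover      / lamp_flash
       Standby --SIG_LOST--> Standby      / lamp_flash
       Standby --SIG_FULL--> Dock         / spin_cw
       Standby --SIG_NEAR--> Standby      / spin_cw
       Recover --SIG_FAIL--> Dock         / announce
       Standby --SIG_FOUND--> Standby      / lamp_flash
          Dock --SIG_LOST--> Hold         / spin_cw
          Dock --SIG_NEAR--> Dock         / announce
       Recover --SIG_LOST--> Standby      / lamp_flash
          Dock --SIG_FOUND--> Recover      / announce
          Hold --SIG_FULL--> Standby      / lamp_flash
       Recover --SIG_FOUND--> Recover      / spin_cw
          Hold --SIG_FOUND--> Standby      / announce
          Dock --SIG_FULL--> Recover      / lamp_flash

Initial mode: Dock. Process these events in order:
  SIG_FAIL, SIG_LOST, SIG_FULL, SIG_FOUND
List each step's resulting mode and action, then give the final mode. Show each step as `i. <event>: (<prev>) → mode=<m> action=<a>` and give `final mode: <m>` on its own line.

final mode: Standby

1. SIG_FAIL: (Dock) → mode=Dock action=spin_cw
2. SIG_LOST: (Dock) → mode=Hold action=spin_cw
3. SIG_FULL: (Hold) → mode=Standby action=lamp_flash
4. SIG_FOUND: (Standby) → mode=Standby action=lamp_flash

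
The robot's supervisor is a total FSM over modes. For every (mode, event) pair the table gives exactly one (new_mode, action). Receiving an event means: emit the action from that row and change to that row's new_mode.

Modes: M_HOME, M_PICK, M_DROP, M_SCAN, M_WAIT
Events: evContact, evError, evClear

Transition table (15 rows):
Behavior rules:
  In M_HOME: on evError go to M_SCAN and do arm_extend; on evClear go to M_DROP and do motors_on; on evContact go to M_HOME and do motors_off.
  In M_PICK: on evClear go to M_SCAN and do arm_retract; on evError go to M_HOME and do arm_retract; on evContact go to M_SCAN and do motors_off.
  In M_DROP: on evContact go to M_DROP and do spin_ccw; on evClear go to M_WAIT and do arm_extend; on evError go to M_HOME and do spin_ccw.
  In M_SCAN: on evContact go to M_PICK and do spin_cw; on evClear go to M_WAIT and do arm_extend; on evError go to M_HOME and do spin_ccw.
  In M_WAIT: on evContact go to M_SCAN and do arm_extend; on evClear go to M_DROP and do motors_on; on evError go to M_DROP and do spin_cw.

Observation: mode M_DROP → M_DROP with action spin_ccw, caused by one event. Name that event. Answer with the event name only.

try evContact: (M_DROP, evContact) → (M_DROP, spin_ccw)  ← matches
try evError: (M_DROP, evError) → (M_HOME, spin_ccw)
try evClear: (M_DROP, evClear) → (M_WAIT, arm_extend)

evContact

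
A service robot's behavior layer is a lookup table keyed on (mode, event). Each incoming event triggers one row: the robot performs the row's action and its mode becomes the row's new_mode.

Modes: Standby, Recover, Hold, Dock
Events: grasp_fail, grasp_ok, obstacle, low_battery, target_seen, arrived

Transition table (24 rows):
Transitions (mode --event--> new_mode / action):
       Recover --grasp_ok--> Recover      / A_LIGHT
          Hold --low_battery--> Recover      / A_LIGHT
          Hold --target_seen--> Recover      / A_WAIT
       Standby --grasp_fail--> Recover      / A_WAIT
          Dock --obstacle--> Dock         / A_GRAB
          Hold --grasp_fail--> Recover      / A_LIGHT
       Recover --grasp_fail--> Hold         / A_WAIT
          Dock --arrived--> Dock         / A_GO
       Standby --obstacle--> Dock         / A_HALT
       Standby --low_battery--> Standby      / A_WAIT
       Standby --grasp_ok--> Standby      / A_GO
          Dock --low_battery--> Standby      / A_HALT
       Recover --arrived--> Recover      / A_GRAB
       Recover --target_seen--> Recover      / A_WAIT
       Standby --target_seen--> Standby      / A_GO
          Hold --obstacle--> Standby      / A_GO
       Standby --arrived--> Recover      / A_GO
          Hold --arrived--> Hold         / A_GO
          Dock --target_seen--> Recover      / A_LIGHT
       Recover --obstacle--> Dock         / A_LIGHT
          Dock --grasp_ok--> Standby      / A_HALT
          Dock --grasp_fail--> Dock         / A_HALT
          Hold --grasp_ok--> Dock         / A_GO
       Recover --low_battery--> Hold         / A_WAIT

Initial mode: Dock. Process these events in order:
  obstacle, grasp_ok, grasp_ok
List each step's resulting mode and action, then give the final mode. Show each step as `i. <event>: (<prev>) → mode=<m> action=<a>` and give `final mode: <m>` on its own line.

1. obstacle: (Dock) → mode=Dock action=A_GRAB
2. grasp_ok: (Dock) → mode=Standby action=A_HALT
3. grasp_ok: (Standby) → mode=Standby action=A_GO

final mode: Standby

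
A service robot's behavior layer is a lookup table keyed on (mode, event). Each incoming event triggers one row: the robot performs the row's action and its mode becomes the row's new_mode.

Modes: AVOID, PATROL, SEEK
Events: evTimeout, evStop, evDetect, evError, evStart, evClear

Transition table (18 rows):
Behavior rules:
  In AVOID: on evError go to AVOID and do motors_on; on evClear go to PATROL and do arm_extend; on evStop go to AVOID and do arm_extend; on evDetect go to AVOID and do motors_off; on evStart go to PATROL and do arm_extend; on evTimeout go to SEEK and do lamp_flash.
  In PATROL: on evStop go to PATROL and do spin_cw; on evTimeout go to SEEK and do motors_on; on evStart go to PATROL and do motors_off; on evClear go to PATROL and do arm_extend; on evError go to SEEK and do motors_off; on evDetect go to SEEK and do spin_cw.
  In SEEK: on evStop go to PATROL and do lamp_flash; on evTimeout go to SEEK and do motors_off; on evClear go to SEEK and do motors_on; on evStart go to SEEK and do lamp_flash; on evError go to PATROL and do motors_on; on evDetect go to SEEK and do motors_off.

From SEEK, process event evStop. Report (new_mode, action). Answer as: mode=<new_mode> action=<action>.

mode=PATROL action=lamp_flash

current mode = SEEK; filter table to that mode:
  (SEEK, evStop) → (PATROL, lamp_flash)  ← event matches
  (SEEK, evTimeout) → (SEEK, motors_off)
  (SEEK, evClear) → (SEEK, motors_on)
  (SEEK, evStart) → (SEEK, lamp_flash)
  (SEEK, evError) → (PATROL, motors_on)
  (SEEK, evDetect) → (SEEK, motors_off)
event = evStop selects (PATROL, lamp_flash)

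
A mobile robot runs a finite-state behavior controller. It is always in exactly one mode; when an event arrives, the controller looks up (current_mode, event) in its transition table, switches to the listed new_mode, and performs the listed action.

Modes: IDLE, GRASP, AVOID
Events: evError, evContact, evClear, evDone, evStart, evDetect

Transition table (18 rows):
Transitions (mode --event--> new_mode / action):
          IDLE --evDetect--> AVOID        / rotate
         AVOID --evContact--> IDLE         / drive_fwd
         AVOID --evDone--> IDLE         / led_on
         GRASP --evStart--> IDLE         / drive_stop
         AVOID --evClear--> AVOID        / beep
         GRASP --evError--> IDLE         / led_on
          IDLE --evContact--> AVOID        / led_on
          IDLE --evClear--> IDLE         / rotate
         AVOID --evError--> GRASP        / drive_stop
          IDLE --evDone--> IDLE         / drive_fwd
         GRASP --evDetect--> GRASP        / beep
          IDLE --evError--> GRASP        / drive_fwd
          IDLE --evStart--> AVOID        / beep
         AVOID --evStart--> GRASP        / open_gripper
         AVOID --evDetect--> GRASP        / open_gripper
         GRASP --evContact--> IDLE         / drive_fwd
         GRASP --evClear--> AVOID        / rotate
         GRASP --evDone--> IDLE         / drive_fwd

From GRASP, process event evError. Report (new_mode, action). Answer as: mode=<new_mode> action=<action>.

current mode = GRASP; filter table to that mode:
  (GRASP, evStart) → (IDLE, drive_stop)
  (GRASP, evError) → (IDLE, led_on)  ← event matches
  (GRASP, evDetect) → (GRASP, beep)
  (GRASP, evContact) → (IDLE, drive_fwd)
  (GRASP, evClear) → (AVOID, rotate)
  (GRASP, evDone) → (IDLE, drive_fwd)
event = evError selects (IDLE, led_on)

mode=IDLE action=led_on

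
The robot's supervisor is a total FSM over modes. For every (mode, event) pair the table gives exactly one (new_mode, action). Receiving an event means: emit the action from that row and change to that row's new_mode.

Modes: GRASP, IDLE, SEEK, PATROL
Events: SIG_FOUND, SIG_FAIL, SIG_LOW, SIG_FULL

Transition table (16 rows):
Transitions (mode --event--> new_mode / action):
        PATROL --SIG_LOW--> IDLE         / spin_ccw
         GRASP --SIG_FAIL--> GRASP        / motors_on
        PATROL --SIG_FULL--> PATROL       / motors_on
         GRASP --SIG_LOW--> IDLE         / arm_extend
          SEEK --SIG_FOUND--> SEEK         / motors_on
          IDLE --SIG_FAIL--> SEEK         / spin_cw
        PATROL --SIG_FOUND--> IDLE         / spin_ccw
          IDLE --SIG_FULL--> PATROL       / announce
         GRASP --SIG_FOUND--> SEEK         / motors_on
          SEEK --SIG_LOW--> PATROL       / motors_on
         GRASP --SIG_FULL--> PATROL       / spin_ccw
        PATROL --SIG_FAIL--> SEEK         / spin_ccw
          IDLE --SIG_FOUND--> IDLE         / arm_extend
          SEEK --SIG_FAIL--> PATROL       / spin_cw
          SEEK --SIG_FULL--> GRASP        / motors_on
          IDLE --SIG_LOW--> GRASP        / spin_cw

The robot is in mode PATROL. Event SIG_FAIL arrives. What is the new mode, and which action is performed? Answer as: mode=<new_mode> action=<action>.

mode=SEEK action=spin_ccw

current mode = PATROL; filter table to that mode:
  (PATROL, SIG_LOW) → (IDLE, spin_ccw)
  (PATROL, SIG_FULL) → (PATROL, motors_on)
  (PATROL, SIG_FOUND) → (IDLE, spin_ccw)
  (PATROL, SIG_FAIL) → (SEEK, spin_ccw)  ← event matches
event = SIG_FAIL selects (SEEK, spin_ccw)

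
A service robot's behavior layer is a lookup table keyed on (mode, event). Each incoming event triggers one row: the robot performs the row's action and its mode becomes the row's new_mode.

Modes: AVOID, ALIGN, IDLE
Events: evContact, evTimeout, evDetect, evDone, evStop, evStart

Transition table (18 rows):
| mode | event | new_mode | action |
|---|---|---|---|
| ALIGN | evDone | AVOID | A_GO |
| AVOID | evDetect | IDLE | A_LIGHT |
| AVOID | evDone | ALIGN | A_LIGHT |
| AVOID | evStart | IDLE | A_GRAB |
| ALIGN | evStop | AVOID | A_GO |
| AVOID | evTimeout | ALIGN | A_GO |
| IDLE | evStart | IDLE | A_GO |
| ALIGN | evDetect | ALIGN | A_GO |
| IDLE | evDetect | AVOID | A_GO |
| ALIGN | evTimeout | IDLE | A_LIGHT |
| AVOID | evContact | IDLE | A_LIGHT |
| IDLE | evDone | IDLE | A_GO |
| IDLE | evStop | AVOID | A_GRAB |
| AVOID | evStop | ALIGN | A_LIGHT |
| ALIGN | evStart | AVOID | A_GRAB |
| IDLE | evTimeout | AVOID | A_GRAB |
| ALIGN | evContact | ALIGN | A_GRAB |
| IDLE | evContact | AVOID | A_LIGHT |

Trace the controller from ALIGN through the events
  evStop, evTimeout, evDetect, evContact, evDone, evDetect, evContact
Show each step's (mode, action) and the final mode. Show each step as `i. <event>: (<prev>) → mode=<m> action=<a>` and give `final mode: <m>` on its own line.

1. evStop: (ALIGN) → mode=AVOID action=A_GO
2. evTimeout: (AVOID) → mode=ALIGN action=A_GO
3. evDetect: (ALIGN) → mode=ALIGN action=A_GO
4. evContact: (ALIGN) → mode=ALIGN action=A_GRAB
5. evDone: (ALIGN) → mode=AVOID action=A_GO
6. evDetect: (AVOID) → mode=IDLE action=A_LIGHT
7. evContact: (IDLE) → mode=AVOID action=A_LIGHT

final mode: AVOID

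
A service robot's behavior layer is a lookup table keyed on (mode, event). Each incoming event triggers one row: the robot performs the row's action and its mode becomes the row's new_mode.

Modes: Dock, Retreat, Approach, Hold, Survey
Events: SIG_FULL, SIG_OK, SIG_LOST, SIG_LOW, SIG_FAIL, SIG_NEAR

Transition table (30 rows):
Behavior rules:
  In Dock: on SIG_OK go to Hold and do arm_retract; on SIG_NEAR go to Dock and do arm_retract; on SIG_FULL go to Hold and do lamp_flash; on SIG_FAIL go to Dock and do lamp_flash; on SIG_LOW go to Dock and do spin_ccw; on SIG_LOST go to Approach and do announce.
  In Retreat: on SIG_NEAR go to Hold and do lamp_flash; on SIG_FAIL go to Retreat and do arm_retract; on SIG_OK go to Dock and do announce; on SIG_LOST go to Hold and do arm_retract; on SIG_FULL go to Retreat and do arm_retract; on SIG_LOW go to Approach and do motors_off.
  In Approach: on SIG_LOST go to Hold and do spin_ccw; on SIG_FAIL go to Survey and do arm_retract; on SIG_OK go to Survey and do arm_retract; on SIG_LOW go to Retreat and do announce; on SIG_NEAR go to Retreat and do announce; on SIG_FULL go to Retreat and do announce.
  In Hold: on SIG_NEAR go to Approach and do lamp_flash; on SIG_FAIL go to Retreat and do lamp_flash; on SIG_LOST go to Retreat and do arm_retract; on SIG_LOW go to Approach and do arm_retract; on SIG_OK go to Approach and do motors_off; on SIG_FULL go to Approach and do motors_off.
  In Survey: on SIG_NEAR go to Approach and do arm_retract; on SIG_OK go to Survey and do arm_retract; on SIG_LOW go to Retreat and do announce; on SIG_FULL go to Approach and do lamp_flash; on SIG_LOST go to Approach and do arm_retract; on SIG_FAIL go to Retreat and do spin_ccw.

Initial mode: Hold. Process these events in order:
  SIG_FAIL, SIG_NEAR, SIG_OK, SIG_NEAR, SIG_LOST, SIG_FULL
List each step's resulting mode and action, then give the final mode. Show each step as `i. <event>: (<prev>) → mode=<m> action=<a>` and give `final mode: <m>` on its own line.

1. SIG_FAIL: (Hold) → mode=Retreat action=lamp_flash
2. SIG_NEAR: (Retreat) → mode=Hold action=lamp_flash
3. SIG_OK: (Hold) → mode=Approach action=motors_off
4. SIG_NEAR: (Approach) → mode=Retreat action=announce
5. SIG_LOST: (Retreat) → mode=Hold action=arm_retract
6. SIG_FULL: (Hold) → mode=Approach action=motors_off

final mode: Approach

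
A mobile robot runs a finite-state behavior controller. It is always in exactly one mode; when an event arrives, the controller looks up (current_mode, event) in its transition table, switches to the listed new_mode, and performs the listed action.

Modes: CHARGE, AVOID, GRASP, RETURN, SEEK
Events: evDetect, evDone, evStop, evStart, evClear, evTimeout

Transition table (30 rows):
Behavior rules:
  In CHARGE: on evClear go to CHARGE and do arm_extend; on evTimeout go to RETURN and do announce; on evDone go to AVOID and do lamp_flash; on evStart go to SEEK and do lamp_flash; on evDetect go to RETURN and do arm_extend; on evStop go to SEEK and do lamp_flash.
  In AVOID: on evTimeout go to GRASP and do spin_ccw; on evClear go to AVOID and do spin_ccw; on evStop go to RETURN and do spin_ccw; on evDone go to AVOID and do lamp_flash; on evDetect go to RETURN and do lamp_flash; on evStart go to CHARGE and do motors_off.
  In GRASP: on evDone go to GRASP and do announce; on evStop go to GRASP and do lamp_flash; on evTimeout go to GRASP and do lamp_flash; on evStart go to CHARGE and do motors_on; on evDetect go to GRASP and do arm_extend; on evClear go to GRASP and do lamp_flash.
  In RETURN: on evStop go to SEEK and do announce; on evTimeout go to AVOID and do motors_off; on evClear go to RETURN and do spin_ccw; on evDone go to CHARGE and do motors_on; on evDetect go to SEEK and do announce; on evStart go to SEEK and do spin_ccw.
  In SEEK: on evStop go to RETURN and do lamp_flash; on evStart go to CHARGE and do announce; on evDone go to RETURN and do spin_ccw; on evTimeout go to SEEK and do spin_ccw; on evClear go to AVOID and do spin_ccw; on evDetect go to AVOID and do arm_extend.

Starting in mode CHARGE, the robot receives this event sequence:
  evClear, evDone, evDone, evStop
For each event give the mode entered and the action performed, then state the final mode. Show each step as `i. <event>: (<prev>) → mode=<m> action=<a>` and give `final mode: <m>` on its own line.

final mode: RETURN

1. evClear: (CHARGE) → mode=CHARGE action=arm_extend
2. evDone: (CHARGE) → mode=AVOID action=lamp_flash
3. evDone: (AVOID) → mode=AVOID action=lamp_flash
4. evStop: (AVOID) → mode=RETURN action=spin_ccw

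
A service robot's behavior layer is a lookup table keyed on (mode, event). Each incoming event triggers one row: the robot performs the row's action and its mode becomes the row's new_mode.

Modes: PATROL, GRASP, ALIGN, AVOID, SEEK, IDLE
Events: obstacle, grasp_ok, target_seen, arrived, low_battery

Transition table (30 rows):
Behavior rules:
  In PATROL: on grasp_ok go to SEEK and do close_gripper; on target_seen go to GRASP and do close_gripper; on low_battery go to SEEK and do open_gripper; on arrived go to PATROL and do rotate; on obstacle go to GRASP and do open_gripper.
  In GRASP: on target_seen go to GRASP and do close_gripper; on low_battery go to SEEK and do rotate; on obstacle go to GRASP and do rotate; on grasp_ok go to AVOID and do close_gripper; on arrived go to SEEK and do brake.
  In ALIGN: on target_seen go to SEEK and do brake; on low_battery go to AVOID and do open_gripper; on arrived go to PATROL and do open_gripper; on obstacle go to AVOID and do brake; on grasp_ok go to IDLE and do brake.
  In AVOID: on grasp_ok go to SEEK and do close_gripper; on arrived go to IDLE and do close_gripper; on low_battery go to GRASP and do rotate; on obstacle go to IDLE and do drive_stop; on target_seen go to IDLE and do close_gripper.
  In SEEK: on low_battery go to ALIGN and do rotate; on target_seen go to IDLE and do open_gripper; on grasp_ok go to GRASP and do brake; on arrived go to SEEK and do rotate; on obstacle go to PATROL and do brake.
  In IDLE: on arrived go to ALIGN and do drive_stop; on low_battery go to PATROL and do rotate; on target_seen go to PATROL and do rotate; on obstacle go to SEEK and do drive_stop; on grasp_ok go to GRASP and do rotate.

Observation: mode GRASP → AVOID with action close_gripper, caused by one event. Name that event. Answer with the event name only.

try obstacle: (GRASP, obstacle) → (GRASP, rotate)
try grasp_ok: (GRASP, grasp_ok) → (AVOID, close_gripper)  ← matches
try target_seen: (GRASP, target_seen) → (GRASP, close_gripper)
try arrived: (GRASP, arrived) → (SEEK, brake)
try low_battery: (GRASP, low_battery) → (SEEK, rotate)

grasp_ok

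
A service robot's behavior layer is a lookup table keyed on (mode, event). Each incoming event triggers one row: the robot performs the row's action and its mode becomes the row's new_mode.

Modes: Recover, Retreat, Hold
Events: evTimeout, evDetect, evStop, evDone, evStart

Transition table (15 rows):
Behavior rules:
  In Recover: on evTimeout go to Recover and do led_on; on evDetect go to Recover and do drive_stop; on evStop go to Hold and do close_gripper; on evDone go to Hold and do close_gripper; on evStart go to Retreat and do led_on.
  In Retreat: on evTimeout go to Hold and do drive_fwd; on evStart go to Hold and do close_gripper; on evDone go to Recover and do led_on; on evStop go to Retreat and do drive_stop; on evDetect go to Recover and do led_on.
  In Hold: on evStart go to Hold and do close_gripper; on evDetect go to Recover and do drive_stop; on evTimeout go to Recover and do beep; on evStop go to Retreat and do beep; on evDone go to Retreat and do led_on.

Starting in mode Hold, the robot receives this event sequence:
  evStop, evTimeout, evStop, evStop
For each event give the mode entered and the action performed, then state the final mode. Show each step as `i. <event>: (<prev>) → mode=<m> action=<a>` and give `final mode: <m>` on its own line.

final mode: Retreat

1. evStop: (Hold) → mode=Retreat action=beep
2. evTimeout: (Retreat) → mode=Hold action=drive_fwd
3. evStop: (Hold) → mode=Retreat action=beep
4. evStop: (Retreat) → mode=Retreat action=drive_stop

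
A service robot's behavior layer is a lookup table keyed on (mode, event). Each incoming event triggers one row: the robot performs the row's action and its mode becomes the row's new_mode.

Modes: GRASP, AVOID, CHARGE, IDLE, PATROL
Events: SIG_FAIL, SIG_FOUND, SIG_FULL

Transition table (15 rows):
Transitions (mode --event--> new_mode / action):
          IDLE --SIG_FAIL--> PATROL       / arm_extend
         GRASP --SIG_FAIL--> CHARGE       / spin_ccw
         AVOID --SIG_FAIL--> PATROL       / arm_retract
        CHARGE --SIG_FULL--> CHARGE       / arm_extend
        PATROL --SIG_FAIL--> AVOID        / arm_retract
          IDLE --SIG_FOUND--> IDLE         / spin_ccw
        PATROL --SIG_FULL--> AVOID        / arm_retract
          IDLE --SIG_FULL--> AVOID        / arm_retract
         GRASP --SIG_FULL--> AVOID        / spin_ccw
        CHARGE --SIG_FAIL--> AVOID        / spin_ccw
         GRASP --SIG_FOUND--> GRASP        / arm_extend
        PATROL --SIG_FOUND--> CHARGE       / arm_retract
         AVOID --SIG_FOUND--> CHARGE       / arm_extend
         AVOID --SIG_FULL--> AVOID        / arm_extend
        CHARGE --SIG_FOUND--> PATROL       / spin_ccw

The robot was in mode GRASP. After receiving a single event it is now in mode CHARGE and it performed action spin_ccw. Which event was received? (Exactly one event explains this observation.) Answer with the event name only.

try SIG_FAIL: (GRASP, SIG_FAIL) → (CHARGE, spin_ccw)  ← matches
try SIG_FOUND: (GRASP, SIG_FOUND) → (GRASP, arm_extend)
try SIG_FULL: (GRASP, SIG_FULL) → (AVOID, spin_ccw)

SIG_FAIL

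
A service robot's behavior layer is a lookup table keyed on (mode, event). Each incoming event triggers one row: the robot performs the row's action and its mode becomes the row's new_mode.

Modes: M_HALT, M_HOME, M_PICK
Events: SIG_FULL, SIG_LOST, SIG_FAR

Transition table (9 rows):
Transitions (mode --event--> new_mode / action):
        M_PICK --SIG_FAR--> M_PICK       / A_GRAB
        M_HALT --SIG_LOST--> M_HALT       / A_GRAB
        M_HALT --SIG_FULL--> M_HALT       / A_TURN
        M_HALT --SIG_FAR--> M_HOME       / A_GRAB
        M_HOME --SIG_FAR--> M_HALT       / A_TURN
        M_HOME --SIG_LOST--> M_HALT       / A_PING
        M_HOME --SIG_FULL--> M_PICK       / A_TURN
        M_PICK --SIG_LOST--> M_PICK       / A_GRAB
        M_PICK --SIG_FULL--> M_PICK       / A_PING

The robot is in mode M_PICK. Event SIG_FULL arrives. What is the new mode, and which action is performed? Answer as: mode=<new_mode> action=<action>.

current mode = M_PICK; filter table to that mode:
  (M_PICK, SIG_FAR) → (M_PICK, A_GRAB)
  (M_PICK, SIG_LOST) → (M_PICK, A_GRAB)
  (M_PICK, SIG_FULL) → (M_PICK, A_PING)  ← event matches
event = SIG_FULL selects (M_PICK, A_PING)

mode=M_PICK action=A_PING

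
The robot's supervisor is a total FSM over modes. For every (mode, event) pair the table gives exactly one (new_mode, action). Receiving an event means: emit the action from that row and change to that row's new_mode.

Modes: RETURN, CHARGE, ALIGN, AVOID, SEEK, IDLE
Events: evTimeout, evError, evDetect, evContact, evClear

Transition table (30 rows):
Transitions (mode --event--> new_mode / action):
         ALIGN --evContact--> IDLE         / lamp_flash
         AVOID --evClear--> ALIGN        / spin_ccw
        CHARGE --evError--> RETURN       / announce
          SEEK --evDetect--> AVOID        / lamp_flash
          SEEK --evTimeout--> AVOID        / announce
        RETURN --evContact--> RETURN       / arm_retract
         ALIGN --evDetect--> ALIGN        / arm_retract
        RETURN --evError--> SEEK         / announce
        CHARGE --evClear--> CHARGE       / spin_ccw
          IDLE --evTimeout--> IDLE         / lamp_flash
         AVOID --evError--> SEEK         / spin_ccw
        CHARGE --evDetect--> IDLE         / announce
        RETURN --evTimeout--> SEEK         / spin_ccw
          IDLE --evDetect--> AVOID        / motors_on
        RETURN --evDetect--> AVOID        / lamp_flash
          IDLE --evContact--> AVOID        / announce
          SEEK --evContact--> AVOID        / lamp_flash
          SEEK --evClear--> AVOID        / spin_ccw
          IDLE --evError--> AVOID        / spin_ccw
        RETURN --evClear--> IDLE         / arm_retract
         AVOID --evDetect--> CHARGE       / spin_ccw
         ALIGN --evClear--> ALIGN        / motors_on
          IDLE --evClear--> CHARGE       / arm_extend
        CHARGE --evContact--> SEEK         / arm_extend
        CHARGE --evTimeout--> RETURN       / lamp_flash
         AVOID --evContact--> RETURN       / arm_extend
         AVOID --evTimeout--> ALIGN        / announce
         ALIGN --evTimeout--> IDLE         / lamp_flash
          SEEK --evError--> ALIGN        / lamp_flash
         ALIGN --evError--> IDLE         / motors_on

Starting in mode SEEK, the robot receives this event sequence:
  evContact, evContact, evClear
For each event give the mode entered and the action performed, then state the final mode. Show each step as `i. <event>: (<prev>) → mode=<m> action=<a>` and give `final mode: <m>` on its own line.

1. evContact: (SEEK) → mode=AVOID action=lamp_flash
2. evContact: (AVOID) → mode=RETURN action=arm_extend
3. evClear: (RETURN) → mode=IDLE action=arm_retract

final mode: IDLE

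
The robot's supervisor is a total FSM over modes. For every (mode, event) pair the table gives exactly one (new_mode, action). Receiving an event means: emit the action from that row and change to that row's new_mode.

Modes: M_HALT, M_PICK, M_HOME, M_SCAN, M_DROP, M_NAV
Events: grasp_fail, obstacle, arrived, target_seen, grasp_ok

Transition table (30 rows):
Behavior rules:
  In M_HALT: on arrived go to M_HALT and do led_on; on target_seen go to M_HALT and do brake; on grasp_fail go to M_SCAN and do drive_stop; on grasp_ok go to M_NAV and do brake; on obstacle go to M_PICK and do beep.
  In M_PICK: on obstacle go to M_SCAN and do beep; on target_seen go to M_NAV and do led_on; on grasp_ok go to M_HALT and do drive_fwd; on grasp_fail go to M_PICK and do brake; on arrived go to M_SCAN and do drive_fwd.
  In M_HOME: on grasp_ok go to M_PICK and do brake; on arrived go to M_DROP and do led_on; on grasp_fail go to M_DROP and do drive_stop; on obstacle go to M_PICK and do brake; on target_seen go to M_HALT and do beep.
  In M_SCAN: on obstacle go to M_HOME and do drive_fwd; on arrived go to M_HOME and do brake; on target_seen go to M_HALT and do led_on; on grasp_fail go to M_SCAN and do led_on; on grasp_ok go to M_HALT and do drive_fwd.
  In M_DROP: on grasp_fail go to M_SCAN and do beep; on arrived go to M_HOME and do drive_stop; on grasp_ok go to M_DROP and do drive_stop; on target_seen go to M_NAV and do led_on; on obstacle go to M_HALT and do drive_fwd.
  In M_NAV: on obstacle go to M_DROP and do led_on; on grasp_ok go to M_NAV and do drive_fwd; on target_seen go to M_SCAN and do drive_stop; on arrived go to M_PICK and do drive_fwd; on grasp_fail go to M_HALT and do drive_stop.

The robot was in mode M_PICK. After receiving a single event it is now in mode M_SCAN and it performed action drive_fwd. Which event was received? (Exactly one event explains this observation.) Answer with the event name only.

try grasp_fail: (M_PICK, grasp_fail) → (M_PICK, brake)
try obstacle: (M_PICK, obstacle) → (M_SCAN, beep)
try arrived: (M_PICK, arrived) → (M_SCAN, drive_fwd)  ← matches
try target_seen: (M_PICK, target_seen) → (M_NAV, led_on)
try grasp_ok: (M_PICK, grasp_ok) → (M_HALT, drive_fwd)

arrived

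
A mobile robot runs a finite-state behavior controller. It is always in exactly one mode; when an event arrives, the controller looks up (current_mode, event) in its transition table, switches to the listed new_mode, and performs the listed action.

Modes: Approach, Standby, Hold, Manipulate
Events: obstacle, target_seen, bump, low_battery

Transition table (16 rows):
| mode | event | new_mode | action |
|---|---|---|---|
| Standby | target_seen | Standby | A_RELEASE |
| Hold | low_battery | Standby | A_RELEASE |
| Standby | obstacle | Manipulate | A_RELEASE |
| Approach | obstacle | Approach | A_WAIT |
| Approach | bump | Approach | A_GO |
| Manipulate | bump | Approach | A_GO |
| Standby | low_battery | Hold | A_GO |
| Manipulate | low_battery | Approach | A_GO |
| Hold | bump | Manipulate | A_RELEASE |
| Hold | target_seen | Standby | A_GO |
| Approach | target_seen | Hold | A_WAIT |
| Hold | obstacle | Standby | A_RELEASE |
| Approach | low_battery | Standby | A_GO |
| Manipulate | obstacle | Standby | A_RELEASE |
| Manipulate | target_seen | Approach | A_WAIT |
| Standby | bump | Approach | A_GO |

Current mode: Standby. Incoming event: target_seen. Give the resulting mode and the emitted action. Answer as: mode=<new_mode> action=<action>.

mode=Standby action=A_RELEASE

current mode = Standby; filter table to that mode:
  (Standby, target_seen) → (Standby, A_RELEASE)  ← event matches
  (Standby, obstacle) → (Manipulate, A_RELEASE)
  (Standby, low_battery) → (Hold, A_GO)
  (Standby, bump) → (Approach, A_GO)
event = target_seen selects (Standby, A_RELEASE)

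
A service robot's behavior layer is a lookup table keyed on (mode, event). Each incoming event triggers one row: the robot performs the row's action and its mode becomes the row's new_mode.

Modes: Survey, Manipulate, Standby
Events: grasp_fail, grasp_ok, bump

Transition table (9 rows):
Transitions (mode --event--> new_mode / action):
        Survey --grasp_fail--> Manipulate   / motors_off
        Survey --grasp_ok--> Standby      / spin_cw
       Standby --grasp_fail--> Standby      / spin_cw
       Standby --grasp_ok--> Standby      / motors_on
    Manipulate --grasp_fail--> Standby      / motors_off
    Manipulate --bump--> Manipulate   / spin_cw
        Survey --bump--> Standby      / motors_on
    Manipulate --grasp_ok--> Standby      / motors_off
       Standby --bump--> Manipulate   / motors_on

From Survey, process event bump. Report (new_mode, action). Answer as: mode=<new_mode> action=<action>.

current mode = Survey; filter table to that mode:
  (Survey, grasp_fail) → (Manipulate, motors_off)
  (Survey, grasp_ok) → (Standby, spin_cw)
  (Survey, bump) → (Standby, motors_on)  ← event matches
event = bump selects (Standby, motors_on)

mode=Standby action=motors_on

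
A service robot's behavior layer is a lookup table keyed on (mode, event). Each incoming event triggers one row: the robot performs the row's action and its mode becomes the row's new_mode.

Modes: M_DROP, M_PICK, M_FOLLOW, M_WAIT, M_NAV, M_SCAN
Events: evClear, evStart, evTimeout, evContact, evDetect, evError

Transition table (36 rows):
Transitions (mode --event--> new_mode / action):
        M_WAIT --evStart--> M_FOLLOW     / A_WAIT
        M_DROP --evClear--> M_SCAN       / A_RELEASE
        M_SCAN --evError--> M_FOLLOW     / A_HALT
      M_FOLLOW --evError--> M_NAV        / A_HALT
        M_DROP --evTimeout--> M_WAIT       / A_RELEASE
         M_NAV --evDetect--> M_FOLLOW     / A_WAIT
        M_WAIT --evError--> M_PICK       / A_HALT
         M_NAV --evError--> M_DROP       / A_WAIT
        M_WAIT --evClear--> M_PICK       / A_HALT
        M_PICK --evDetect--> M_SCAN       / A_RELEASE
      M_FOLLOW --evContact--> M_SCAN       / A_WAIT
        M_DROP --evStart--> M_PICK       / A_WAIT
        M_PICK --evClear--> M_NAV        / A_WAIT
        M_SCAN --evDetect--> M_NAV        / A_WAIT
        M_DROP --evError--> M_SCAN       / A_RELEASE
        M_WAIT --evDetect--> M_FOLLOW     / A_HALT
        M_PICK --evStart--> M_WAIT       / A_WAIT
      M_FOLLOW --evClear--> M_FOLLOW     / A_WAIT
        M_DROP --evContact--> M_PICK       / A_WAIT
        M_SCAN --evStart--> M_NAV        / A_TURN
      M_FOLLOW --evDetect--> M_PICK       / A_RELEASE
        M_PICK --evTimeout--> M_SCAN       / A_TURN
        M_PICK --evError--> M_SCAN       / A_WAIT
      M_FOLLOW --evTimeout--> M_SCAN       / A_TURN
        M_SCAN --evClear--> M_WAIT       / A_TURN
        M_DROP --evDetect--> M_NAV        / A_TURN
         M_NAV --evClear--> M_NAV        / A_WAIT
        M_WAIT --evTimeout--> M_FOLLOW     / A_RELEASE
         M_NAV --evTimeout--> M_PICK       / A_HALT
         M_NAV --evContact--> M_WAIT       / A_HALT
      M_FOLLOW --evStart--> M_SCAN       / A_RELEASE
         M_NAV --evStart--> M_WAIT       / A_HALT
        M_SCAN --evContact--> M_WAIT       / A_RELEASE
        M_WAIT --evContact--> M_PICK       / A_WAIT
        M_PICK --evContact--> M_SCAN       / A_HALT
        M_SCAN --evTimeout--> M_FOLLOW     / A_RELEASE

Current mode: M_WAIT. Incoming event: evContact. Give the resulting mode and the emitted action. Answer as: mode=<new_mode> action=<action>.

mode=M_PICK action=A_WAIT

current mode = M_WAIT; filter table to that mode:
  (M_WAIT, evStart) → (M_FOLLOW, A_WAIT)
  (M_WAIT, evError) → (M_PICK, A_HALT)
  (M_WAIT, evClear) → (M_PICK, A_HALT)
  (M_WAIT, evDetect) → (M_FOLLOW, A_HALT)
  (M_WAIT, evTimeout) → (M_FOLLOW, A_RELEASE)
  (M_WAIT, evContact) → (M_PICK, A_WAIT)  ← event matches
event = evContact selects (M_PICK, A_WAIT)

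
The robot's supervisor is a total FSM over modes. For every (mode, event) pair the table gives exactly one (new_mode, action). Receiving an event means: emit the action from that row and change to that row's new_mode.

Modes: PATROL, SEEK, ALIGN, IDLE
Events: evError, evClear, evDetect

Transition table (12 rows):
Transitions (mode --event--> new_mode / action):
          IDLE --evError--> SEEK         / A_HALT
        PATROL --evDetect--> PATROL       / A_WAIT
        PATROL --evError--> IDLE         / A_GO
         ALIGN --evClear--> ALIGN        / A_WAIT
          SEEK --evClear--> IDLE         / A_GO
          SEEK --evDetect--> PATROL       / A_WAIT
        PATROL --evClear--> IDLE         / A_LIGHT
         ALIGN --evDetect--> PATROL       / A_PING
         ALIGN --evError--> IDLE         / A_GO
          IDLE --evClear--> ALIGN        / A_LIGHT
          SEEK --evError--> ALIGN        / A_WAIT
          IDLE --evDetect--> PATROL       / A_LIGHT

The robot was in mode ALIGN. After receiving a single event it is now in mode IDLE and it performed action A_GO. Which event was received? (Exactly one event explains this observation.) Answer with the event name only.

try evError: (ALIGN, evError) → (IDLE, A_GO)  ← matches
try evClear: (ALIGN, evClear) → (ALIGN, A_WAIT)
try evDetect: (ALIGN, evDetect) → (PATROL, A_PING)

evError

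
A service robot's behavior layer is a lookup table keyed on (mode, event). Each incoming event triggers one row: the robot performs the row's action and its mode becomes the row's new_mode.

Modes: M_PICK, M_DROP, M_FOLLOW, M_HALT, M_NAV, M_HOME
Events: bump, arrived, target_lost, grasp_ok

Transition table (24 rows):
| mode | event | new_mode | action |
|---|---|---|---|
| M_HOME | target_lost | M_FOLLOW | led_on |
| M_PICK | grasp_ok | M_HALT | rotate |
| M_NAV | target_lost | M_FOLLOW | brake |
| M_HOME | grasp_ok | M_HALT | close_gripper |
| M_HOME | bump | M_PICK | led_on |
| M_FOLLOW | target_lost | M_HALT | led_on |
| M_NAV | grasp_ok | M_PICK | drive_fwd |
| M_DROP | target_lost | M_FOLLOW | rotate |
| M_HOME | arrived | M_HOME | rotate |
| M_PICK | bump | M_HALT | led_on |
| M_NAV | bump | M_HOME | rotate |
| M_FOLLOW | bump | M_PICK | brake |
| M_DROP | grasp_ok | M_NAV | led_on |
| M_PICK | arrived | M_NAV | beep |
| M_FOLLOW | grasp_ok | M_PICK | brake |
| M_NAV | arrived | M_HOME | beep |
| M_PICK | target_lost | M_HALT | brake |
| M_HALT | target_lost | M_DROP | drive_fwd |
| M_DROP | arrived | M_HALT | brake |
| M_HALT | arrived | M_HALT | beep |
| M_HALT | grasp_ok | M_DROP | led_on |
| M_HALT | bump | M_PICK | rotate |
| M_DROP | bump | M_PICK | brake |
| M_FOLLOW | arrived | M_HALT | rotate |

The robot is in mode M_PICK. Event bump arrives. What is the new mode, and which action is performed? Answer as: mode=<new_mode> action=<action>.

mode=M_HALT action=led_on

current mode = M_PICK; filter table to that mode:
  (M_PICK, grasp_ok) → (M_HALT, rotate)
  (M_PICK, bump) → (M_HALT, led_on)  ← event matches
  (M_PICK, arrived) → (M_NAV, beep)
  (M_PICK, target_lost) → (M_HALT, brake)
event = bump selects (M_HALT, led_on)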